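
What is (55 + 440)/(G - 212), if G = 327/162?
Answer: -26730/11339 ≈ -2.3573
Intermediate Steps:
G = 109/54 (G = 327*(1/162) = 109/54 ≈ 2.0185)
(55 + 440)/(G - 212) = (55 + 440)/(109/54 - 212) = 495/(-11339/54) = 495*(-54/11339) = -26730/11339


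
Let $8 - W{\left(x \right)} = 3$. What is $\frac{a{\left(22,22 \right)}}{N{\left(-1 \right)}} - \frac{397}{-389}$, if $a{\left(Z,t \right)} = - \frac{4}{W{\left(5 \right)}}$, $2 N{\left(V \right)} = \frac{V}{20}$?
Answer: $\frac{12845}{389} \approx 33.021$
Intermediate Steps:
$W{\left(x \right)} = 5$ ($W{\left(x \right)} = 8 - 3 = 5$)
$N{\left(V \right)} = \frac{V}{40}$ ($N{\left(V \right)} = \frac{V \frac{1}{20}}{2} = \frac{\frac{1}{20} V}{2} = \frac{V}{40}$)
$a{\left(Z,t \right)} = - \frac{4}{5}$
$\frac{a{\left(22,22 \right)}}{N{\left(-1 \right)}} - \frac{397}{-389} = - \frac{4}{5 \cdot \frac{1}{40} \left(-1\right)} - \frac{397}{-389} = - \frac{4}{5 \left(- \frac{1}{40}\right)} - - \frac{397}{389} = \left(- \frac{4}{5}\right) \left(-40\right) + \frac{397}{389} = 32 + \frac{397}{389} = \frac{12845}{389}$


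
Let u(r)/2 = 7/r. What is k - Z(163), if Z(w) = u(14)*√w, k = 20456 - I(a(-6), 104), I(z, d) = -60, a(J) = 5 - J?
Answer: 20516 - √163 ≈ 20503.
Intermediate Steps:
u(r) = 14/r (u(r) = 2*(7/r) = 14/r)
k = 20516 (k = 20456 - 1*(-60) = 20456 + 60 = 20516)
Z(w) = √w (Z(w) = (14/14)*√w = (14*(1/14))*√w = 1*√w = √w)
k - Z(163) = 20516 - √163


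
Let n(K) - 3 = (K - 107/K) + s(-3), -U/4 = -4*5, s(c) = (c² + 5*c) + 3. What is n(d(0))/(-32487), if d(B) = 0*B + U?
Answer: -899/371280 ≈ -0.0024214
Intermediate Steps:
s(c) = 3 + c² + 5*c
U = 80 (U = -(-16)*5 = -4*(-20) = 80)
d(B) = 80 (d(B) = 0*B + 80 = 0 + 80 = 80)
n(K) = K - 107/K (n(K) = 3 + ((K - 107/K) + (3 + (-3)² + 5*(-3))) = 3 + ((K - 107/K) + (3 + 9 - 15)) = 3 + ((K - 107/K) - 3) = 3 + (-3 + K - 107/K) = K - 107/K)
n(d(0))/(-32487) = (80 - 107/80)/(-32487) = (80 - 107*1/80)*(-1/32487) = (80 - 107/80)*(-1/32487) = (6293/80)*(-1/32487) = -899/371280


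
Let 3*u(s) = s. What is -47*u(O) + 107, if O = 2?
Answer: 227/3 ≈ 75.667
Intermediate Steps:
u(s) = s/3
-47*u(O) + 107 = -47*2/3 + 107 = -94/3 + 107 = 227/3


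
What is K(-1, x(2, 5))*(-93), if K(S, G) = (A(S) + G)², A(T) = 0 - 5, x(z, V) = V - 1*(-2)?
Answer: -372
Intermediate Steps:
x(z, V) = 2 + V (x(z, V) = V + 2 = 2 + V)
A(T) = -5
K(S, G) = (-5 + G)²
K(-1, x(2, 5))*(-93) = (-5 + (2 + 5))²*(-93) = (-5 + 7)²*(-93) = 2²*(-93) = 4*(-93) = -372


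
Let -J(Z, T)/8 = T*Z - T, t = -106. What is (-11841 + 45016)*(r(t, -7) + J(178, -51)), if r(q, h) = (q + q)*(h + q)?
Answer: 3190506100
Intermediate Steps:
r(q, h) = 2*q*(h + q) (r(q, h) = (2*q)*(h + q) = 2*q*(h + q))
J(Z, T) = 8*T - 8*T*Z (J(Z, T) = -8*(T*Z - T) = -8*(-T + T*Z) = 8*T - 8*T*Z)
(-11841 + 45016)*(r(t, -7) + J(178, -51)) = (-11841 + 45016)*(2*(-106)*(-7 - 106) + 8*(-51)*(1 - 1*178)) = 33175*(2*(-106)*(-113) + 8*(-51)*(1 - 178)) = 33175*(23956 + 8*(-51)*(-177)) = 33175*(23956 + 72216) = 33175*96172 = 3190506100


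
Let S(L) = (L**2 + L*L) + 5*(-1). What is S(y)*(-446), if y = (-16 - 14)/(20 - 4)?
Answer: -14495/16 ≈ -905.94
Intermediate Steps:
y = -15/8 (y = -30/16 = -30*1/16 = -15/8 ≈ -1.8750)
S(L) = -5 + 2*L**2 (S(L) = (L**2 + L**2) - 5 = 2*L**2 - 5 = -5 + 2*L**2)
S(y)*(-446) = (-5 + 2*(-15/8)**2)*(-446) = (-5 + 2*(225/64))*(-446) = (-5 + 225/32)*(-446) = (65/32)*(-446) = -14495/16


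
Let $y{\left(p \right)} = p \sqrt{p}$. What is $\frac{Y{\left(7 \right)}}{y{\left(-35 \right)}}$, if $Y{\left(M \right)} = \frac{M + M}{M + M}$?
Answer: $\frac{i \sqrt{35}}{1225} \approx 0.0048295 i$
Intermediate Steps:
$y{\left(p \right)} = p^{\frac{3}{2}}$
$Y{\left(M \right)} = 1$ ($Y{\left(M \right)} = \frac{2 M}{2 M} = 2 M \frac{1}{2 M} = 1$)
$\frac{Y{\left(7 \right)}}{y{\left(-35 \right)}} = 1 \frac{1}{\left(-35\right)^{\frac{3}{2}}} = 1 \frac{1}{\left(-35\right) i \sqrt{35}} = 1 \frac{i \sqrt{35}}{1225} = \frac{i \sqrt{35}}{1225}$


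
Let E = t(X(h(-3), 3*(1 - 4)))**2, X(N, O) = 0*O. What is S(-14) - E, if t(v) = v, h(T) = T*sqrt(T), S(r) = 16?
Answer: 16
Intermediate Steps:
h(T) = T**(3/2)
X(N, O) = 0
E = 0 (E = 0**2 = 0)
S(-14) - E = 16 - 1*0 = 16 + 0 = 16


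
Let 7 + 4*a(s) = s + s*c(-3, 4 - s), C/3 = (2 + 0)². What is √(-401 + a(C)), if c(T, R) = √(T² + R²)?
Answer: √(-1599 + 12*√73)/2 ≈ 19.342*I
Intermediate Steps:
c(T, R) = √(R² + T²)
C = 12 (C = 3*(2 + 0)² = 3*2² = 3*4 = 12)
a(s) = -7/4 + s/4 + s*√(9 + (4 - s)²)/4 (a(s) = -7/4 + (s + s*√((4 - s)² + (-3)²))/4 = -7/4 + (s + s*√((4 - s)² + 9))/4 = -7/4 + (s + s*√(9 + (4 - s)²))/4 = -7/4 + (s/4 + s*√(9 + (4 - s)²)/4) = -7/4 + s/4 + s*√(9 + (4 - s)²)/4)
√(-401 + a(C)) = √(-401 + (-7/4 + (¼)*12 + (¼)*12*√(9 + (-4 + 12)²))) = √(-401 + (-7/4 + 3 + (¼)*12*√(9 + 8²))) = √(-401 + (-7/4 + 3 + (¼)*12*√(9 + 64))) = √(-401 + (-7/4 + 3 + (¼)*12*√73)) = √(-401 + (-7/4 + 3 + 3*√73)) = √(-401 + (5/4 + 3*√73)) = √(-1599/4 + 3*√73)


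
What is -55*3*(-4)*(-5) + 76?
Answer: -3224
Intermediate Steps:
-55*3*(-4)*(-5) + 76 = -(-660)*(-5) + 76 = -55*60 + 76 = -3300 + 76 = -3224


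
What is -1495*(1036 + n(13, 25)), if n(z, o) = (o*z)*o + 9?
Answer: -13709150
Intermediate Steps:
n(z, o) = 9 + z*o² (n(z, o) = z*o² + 9 = 9 + z*o²)
-1495*(1036 + n(13, 25)) = -1495*(1036 + (9 + 13*25²)) = -1495*(1036 + (9 + 13*625)) = -1495*(1036 + (9 + 8125)) = -1495*(1036 + 8134) = -1495*9170 = -13709150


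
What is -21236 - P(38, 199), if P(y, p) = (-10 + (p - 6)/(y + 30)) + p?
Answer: -1457093/68 ≈ -21428.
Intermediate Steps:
P(y, p) = -10 + p + (-6 + p)/(30 + y) (P(y, p) = (-10 + (-6 + p)/(30 + y)) + p = -10 + p + (-6 + p)/(30 + y))
-21236 - P(38, 199) = -21236 - (-306 - 10*38 + 31*199 + 199*38)/(30 + 38) = -21236 - (-306 - 380 + 6169 + 7562)/68 = -21236 - 13045/68 = -1457093/68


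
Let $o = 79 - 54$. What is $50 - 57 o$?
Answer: $-1375$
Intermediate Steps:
$o = 25$
$50 - 57 o = 50 - 1425 = -1375$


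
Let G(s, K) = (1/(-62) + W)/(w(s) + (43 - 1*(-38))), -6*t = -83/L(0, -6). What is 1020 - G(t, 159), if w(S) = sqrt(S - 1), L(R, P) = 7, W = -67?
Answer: 8719041675/8541151 - 4155*sqrt(1722)/17082302 ≈ 1020.8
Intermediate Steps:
w(S) = sqrt(-1 + S)
t = 83/42 (t = -(-83)/(6*7) = -1/6*(-83/7) = 83/42 ≈ 1.9762)
G(s, K) = -4155/(62*(81 + sqrt(-1 + s))) (G(s, K) = (1/(-62) - 67)/(sqrt(-1 + s) + (43 - 1*(-38))) = (-1/62 - 67)/(sqrt(-1 + s) + (43 + 38)) = -4155/(62*(sqrt(-1 + s) + 81)) = -4155/(62*(81 + sqrt(-1 + s))))
1020 - G(t, 159) = 1020 - (-4155)/(5022 + 62*sqrt(-1 + 83/42)) = 1020 - (-4155)/(5022 + 62*sqrt(41/42)) = 1020 - (-4155)/(5022 + 62*(sqrt(1722)/42)) = 1020 - (-4155)/(5022 + 31*sqrt(1722)/21) = 1020 + 4155/(5022 + 31*sqrt(1722)/21)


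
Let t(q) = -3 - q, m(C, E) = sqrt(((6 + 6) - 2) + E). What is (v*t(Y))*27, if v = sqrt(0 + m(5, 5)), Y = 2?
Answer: -135*15**(1/4) ≈ -265.68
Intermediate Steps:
m(C, E) = sqrt(10 + E) (m(C, E) = sqrt((12 - 2) + E) = sqrt(10 + E))
v = 15**(1/4) (v = sqrt(0 + sqrt(10 + 5)) = sqrt(0 + sqrt(15)) = sqrt(sqrt(15)) = 15**(1/4) ≈ 1.9680)
(v*t(Y))*27 = (15**(1/4)*(-3 - 1*2))*27 = (15**(1/4)*(-3 - 2))*27 = (15**(1/4)*(-5))*27 = -5*15**(1/4)*27 = -135*15**(1/4)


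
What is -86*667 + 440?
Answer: -56922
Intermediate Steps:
-86*667 + 440 = -57362 + 440 = -56922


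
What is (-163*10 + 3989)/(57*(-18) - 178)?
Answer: -337/172 ≈ -1.9593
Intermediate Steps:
(-163*10 + 3989)/(57*(-18) - 178) = (-1630 + 3989)/(-1026 - 178) = 2359/(-1204) = 2359*(-1/1204) = -337/172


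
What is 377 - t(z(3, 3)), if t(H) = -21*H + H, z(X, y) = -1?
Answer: 357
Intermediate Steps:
t(H) = -20*H
377 - t(z(3, 3)) = 377 - (-20)*(-1) = 377 - 1*20 = 377 - 20 = 357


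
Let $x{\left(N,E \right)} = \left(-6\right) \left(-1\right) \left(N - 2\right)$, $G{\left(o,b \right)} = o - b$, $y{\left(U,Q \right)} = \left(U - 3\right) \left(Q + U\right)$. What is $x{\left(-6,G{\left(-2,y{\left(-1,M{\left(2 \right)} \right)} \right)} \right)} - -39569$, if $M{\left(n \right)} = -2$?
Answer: $39521$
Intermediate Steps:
$y{\left(U,Q \right)} = \left(-3 + U\right) \left(Q + U\right)$
$x{\left(N,E \right)} = -12 + 6 N$ ($x{\left(N,E \right)} = 6 \left(-2 + N\right) = -12 + 6 N$)
$x{\left(-6,G{\left(-2,y{\left(-1,M{\left(2 \right)} \right)} \right)} \right)} - -39569 = \left(-12 + 6 \left(-6\right)\right) - -39569 = \left(-12 - 36\right) + 39569 = -48 + 39569 = 39521$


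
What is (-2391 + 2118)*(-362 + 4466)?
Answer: -1120392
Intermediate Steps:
(-2391 + 2118)*(-362 + 4466) = -273*4104 = -1120392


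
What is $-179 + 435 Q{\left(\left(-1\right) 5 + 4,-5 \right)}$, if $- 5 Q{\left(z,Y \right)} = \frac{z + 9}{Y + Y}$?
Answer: $- \frac{547}{5} \approx -109.4$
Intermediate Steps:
$Q{\left(z,Y \right)} = - \frac{9 + z}{10 Y}$ ($Q{\left(z,Y \right)} = - \frac{\left(z + 9\right) \frac{1}{Y + Y}}{5} = - \frac{\left(9 + z\right) \frac{1}{2 Y}}{5} = - \frac{\frac{1}{2} \frac{1}{Y} \left(9 + z\right)}{5} = - \frac{9 + z}{10 Y}$)
$-179 + 435 Q{\left(\left(-1\right) 5 + 4,-5 \right)} = -179 + 435 \frac{-9 - \left(\left(-1\right) 5 + 4\right)}{10 \left(-5\right)} = -179 + 435 \cdot \frac{1}{10} \left(- \frac{1}{5}\right) \left(-9 - \left(-5 + 4\right)\right) = -179 + 435 \cdot \frac{1}{10} \left(- \frac{1}{5}\right) \left(-9 - -1\right) = -179 + 435 \cdot \frac{1}{10} \left(- \frac{1}{5}\right) \left(-9 + 1\right) = -179 + 435 \cdot \frac{1}{10} \left(- \frac{1}{5}\right) \left(-8\right) = -179 + 435 \cdot \frac{4}{25} = -179 + \frac{348}{5} = - \frac{547}{5}$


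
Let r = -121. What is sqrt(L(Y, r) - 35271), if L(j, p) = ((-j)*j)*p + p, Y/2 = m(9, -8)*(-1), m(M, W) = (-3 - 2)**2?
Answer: 2*sqrt(66777) ≈ 516.83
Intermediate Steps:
m(M, W) = 25 (m(M, W) = (-5)**2 = 25)
Y = -50 (Y = 2*(25*(-1)) = 2*(-25) = -50)
L(j, p) = p - p*j**2 (L(j, p) = (-j**2)*p + p = -p*j**2 + p = p - p*j**2)
sqrt(L(Y, r) - 35271) = sqrt(-121*(1 - 1*(-50)**2) - 35271) = sqrt(-121*(1 - 1*2500) - 35271) = sqrt(-121*(1 - 2500) - 35271) = sqrt(-121*(-2499) - 35271) = sqrt(302379 - 35271) = sqrt(267108) = 2*sqrt(66777)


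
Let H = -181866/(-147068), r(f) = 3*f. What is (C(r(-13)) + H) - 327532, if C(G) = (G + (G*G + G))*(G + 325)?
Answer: 6262687577/73534 ≈ 85167.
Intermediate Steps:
H = 90933/73534 (H = -181866*(-1/147068) = 90933/73534 ≈ 1.2366)
C(G) = (325 + G)*(G² + 2*G) (C(G) = (G + (G² + G))*(325 + G) = (G + (G + G²))*(325 + G) = (G² + 2*G)*(325 + G) = (325 + G)*(G² + 2*G))
(C(r(-13)) + H) - 327532 = ((3*(-13))*(650 + (3*(-13))² + 327*(3*(-13))) + 90933/73534) - 327532 = (-39*(650 + (-39)² + 327*(-39)) + 90933/73534) - 327532 = (-39*(650 + 1521 - 12753) + 90933/73534) - 327532 = (-39*(-10582) + 90933/73534) - 327532 = (412698 + 90933/73534) - 327532 = 30347425665/73534 - 327532 = 6262687577/73534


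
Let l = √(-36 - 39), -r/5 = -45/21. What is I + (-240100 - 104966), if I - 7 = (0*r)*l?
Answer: -345059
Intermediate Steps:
r = 75/7 (r = -(-225)/21 = -5*(-15/7) = 75/7 ≈ 10.714)
l = 5*I*√3 (l = √(-75) = 5*I*√3 ≈ 8.6602*I)
I = 7 (I = 7 + (0*(75/7))*(5*I*√3) = 7 + 0*(5*I*√3) = 7 + 0 = 7)
I + (-240100 - 104966) = 7 + (-240100 - 104966) = 7 - 345066 = -345059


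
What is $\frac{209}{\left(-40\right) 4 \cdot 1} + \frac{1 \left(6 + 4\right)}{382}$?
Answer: $- \frac{39119}{30560} \approx -1.2801$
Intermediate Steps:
$\frac{209}{\left(-40\right) 4 \cdot 1} + \frac{1 \left(6 + 4\right)}{382} = \frac{209}{\left(-40\right) 4} + 1 \cdot 10 \cdot \frac{1}{382} = \frac{209}{-160} + 10 \cdot \frac{1}{382} = 209 \left(- \frac{1}{160}\right) + \frac{5}{191} = - \frac{209}{160} + \frac{5}{191} = - \frac{39119}{30560}$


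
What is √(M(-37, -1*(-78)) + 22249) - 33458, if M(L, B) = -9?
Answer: -33458 + 4*√1390 ≈ -33309.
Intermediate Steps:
√(M(-37, -1*(-78)) + 22249) - 33458 = √(-9 + 22249) - 33458 = √22240 - 33458 = 4*√1390 - 33458 = -33458 + 4*√1390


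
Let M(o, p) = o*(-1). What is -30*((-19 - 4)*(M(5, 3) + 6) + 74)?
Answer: -1530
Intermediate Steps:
M(o, p) = -o
-30*((-19 - 4)*(M(5, 3) + 6) + 74) = -30*((-19 - 4)*(-1*5 + 6) + 74) = -30*(-23*(-5 + 6) + 74) = -30*(-23*1 + 74) = -30*(-23 + 74) = -30*51 = -1530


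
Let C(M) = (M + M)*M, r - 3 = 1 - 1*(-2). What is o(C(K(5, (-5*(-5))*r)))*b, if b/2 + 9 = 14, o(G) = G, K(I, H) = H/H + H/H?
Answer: 80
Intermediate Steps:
r = 6 (r = 3 + (1 - 1*(-2)) = 3 + (1 + 2) = 3 + 3 = 6)
K(I, H) = 2 (K(I, H) = 1 + 1 = 2)
C(M) = 2*M**2 (C(M) = (2*M)*M = 2*M**2)
b = 10 (b = -18 + 2*14 = -18 + 28 = 10)
o(C(K(5, (-5*(-5))*r)))*b = (2*2**2)*10 = (2*4)*10 = 8*10 = 80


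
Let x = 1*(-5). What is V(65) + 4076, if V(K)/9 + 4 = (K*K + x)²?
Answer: 160279640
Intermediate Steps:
x = -5
V(K) = -36 + 9*(-5 + K²)² (V(K) = -36 + 9*(K*K - 5)² = -36 + 9*(K² - 5)² = -36 + 9*(-5 + K²)²)
V(65) + 4076 = (-36 + 9*(-5 + 65²)²) + 4076 = (-36 + 9*(-5 + 4225)²) + 4076 = (-36 + 9*4220²) + 4076 = (-36 + 9*17808400) + 4076 = (-36 + 160275600) + 4076 = 160275564 + 4076 = 160279640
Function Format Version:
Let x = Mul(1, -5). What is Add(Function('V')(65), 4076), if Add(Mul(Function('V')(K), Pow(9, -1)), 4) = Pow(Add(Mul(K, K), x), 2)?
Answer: 160279640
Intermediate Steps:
x = -5
Function('V')(K) = Add(-36, Mul(9, Pow(Add(-5, Pow(K, 2)), 2))) (Function('V')(K) = Add(-36, Mul(9, Pow(Add(Mul(K, K), -5), 2))) = Add(-36, Mul(9, Pow(Add(Pow(K, 2), -5), 2))) = Add(-36, Mul(9, Pow(Add(-5, Pow(K, 2)), 2))))
Add(Function('V')(65), 4076) = Add(Add(-36, Mul(9, Pow(Add(-5, Pow(65, 2)), 2))), 4076) = Add(Add(-36, Mul(9, Pow(Add(-5, 4225), 2))), 4076) = Add(Add(-36, Mul(9, Pow(4220, 2))), 4076) = Add(Add(-36, Mul(9, 17808400)), 4076) = Add(Add(-36, 160275600), 4076) = Add(160275564, 4076) = 160279640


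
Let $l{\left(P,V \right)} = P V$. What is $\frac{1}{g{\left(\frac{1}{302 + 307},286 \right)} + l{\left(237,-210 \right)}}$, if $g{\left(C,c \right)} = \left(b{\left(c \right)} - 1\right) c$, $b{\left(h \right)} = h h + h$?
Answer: $\frac{1}{23425396} \approx 4.2689 \cdot 10^{-8}$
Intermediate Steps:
$b{\left(h \right)} = h + h^{2}$ ($b{\left(h \right)} = h^{2} + h = h + h^{2}$)
$g{\left(C,c \right)} = c \left(-1 + c \left(1 + c\right)\right)$ ($g{\left(C,c \right)} = \left(c \left(1 + c\right) - 1\right) c = \left(-1 + c \left(1 + c\right)\right) c = c \left(-1 + c \left(1 + c\right)\right)$)
$\frac{1}{g{\left(\frac{1}{302 + 307},286 \right)} + l{\left(237,-210 \right)}} = \frac{1}{286 \left(-1 + 286 \left(1 + 286\right)\right) + 237 \left(-210\right)} = \frac{1}{286 \left(-1 + 286 \cdot 287\right) - 49770} = \frac{1}{286 \left(-1 + 82082\right) - 49770} = \frac{1}{286 \cdot 82081 - 49770} = \frac{1}{23475166 - 49770} = \frac{1}{23425396}$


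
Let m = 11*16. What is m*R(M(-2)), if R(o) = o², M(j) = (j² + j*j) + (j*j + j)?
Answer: 17600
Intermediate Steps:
M(j) = j + 3*j² (M(j) = (j² + j²) + (j² + j) = 2*j² + (j + j²) = j + 3*j²)
m = 176
m*R(M(-2)) = 176*(-2*(1 + 3*(-2)))² = 176*(-2*(1 - 6))² = 176*(-2*(-5))² = 176*10² = 176*100 = 17600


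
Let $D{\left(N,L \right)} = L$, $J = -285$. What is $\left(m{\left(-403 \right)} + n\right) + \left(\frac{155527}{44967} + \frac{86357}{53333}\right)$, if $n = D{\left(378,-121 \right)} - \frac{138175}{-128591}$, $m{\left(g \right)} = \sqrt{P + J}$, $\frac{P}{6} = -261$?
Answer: $- \frac{35417860638759086}{308390152389501} + i \sqrt{1851} \approx -114.85 + 43.023 i$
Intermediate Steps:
$P = -1566$ ($P = 6 \left(-261\right) = -1566$)
$m{\left(g \right)} = i \sqrt{1851}$ ($m{\left(g \right)} = \sqrt{-1566 - 285} = \sqrt{-1851} = i \sqrt{1851}$)
$n = - \frac{15421336}{128591}$ ($n = -121 - \frac{138175}{-128591} = -121 - 138175 \left(- \frac{1}{128591}\right) = -121 - - \frac{138175}{128591} = -121 + \frac{138175}{128591} = - \frac{15421336}{128591} \approx -119.93$)
$\left(m{\left(-403 \right)} + n\right) + \left(\frac{155527}{44967} + \frac{86357}{53333}\right) = \left(i \sqrt{1851} - \frac{15421336}{128591}\right) + \left(\frac{155527}{44967} + \frac{86357}{53333}\right) = \left(- \frac{15421336}{128591} + i \sqrt{1851}\right) + \left(155527 \cdot \frac{1}{44967} + 86357 \cdot \frac{1}{53333}\right) = \left(- \frac{15421336}{128591} + i \sqrt{1851}\right) + \left(\frac{155527}{44967} + \frac{86357}{53333}\right) = \left(- \frac{15421336}{128591} + i \sqrt{1851}\right) + \frac{12177936710}{2398225011} = - \frac{35417860638759086}{308390152389501} + i \sqrt{1851}$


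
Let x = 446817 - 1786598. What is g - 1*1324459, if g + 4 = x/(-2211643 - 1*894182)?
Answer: -4113548957194/3105825 ≈ -1.3245e+6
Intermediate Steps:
x = -1339781
g = -11083519/3105825 (g = -4 - 1339781/(-2211643 - 1*894182) = -4 - 1339781/(-2211643 - 894182) = -4 - 1339781/(-3105825) = -4 - 1339781*(-1/3105825) = -4 + 1339781/3105825 = -11083519/3105825 ≈ -3.5686)
g - 1*1324459 = -11083519/3105825 - 1*1324459 = -11083519/3105825 - 1324459 = -4113548957194/3105825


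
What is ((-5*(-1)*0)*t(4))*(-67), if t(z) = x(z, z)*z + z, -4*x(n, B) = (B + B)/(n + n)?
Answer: 0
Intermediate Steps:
x(n, B) = -B/(4*n) (x(n, B) = -(B + B)/(4*(n + n)) = -2*B/(4*(2*n)) = -2*B*1/(2*n)/4 = -B/(4*n))
t(z) = 3*z/4 (t(z) = (-z/(4*z))*z + z = -z/4 + z = 3*z/4)
((-5*(-1)*0)*t(4))*(-67) = ((-5*(-1)*0)*((¾)*4))*(-67) = ((5*0)*3)*(-67) = (0*3)*(-67) = 0*(-67) = 0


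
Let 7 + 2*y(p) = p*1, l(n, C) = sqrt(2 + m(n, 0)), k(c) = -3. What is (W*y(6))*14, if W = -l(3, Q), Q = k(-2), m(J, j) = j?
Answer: 7*sqrt(2) ≈ 9.8995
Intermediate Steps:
Q = -3
l(n, C) = sqrt(2) (l(n, C) = sqrt(2 + 0) = sqrt(2))
W = -sqrt(2) ≈ -1.4142
y(p) = -7/2 + p/2 (y(p) = -7/2 + (p*1)/2 = -7/2 + p/2)
(W*y(6))*14 = ((-sqrt(2))*(-7/2 + (1/2)*6))*14 = ((-sqrt(2))*(-7/2 + 3))*14 = (-sqrt(2)*(-1/2))*14 = (sqrt(2)/2)*14 = 7*sqrt(2)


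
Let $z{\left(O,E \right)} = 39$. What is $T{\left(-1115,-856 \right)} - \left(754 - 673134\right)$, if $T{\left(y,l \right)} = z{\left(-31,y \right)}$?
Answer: $672419$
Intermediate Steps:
$T{\left(y,l \right)} = 39$
$T{\left(-1115,-856 \right)} - \left(754 - 673134\right) = 39 - \left(754 - 673134\right) = 39 - -672380 = 39 + 672380 = 672419$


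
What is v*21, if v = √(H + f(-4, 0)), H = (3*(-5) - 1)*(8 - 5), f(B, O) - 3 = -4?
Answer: 147*I ≈ 147.0*I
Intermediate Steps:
f(B, O) = -1 (f(B, O) = 3 - 4 = -1)
H = -48 (H = (-15 - 1)*3 = -16*3 = -48)
v = 7*I (v = √(-48 - 1) = √(-49) = 7*I ≈ 7.0*I)
v*21 = (7*I)*21 = 147*I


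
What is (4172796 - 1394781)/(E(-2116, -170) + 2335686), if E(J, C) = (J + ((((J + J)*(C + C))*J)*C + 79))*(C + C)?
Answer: -2778015/175981927595734 ≈ -1.5786e-8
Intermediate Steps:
E(J, C) = 2*C*(79 + J + 4*C²*J²) (E(J, C) = (J + ((((2*J)*(2*C))*J)*C + 79))*(2*C) = (J + (((4*C*J)*J)*C + 79))*(2*C) = (J + ((4*C*J²)*C + 79))*(2*C) = (J + (4*C²*J² + 79))*(2*C) = (J + (79 + 4*C²*J²))*(2*C) = (79 + J + 4*C²*J²)*(2*C) = 2*C*(79 + J + 4*C²*J²))
(4172796 - 1394781)/(E(-2116, -170) + 2335686) = (4172796 - 1394781)/(2*(-170)*(79 - 2116 + 4*(-170)²*(-2116)²) + 2335686) = 2778015/(2*(-170)*(79 - 2116 + 4*28900*4477456) + 2335686) = 2778015/(2*(-170)*(79 - 2116 + 517593913600) + 2335686) = 2778015/(2*(-170)*517593911563 + 2335686) = 2778015/(-175981929931420 + 2335686) = 2778015/(-175981927595734) = 2778015*(-1/175981927595734) = -2778015/175981927595734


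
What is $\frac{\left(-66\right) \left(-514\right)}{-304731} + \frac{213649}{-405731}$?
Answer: $- \frac{26289830621}{41212937787} \approx -0.6379$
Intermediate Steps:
$\frac{\left(-66\right) \left(-514\right)}{-304731} + \frac{213649}{-405731} = 33924 \left(- \frac{1}{304731}\right) + 213649 \left(- \frac{1}{405731}\right) = - \frac{11308}{101577} - \frac{213649}{405731} = - \frac{26289830621}{41212937787}$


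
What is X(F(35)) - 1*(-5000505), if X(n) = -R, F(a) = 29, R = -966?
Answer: 5001471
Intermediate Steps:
X(n) = 966 (X(n) = -1*(-966) = 966)
X(F(35)) - 1*(-5000505) = 966 - 1*(-5000505) = 966 + 5000505 = 5001471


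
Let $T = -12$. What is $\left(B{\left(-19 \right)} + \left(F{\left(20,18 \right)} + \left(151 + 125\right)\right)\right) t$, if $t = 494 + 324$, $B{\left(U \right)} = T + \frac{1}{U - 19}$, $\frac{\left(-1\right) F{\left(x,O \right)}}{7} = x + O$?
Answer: $- \frac{31493}{19} \approx -1657.5$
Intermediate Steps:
$F{\left(x,O \right)} = - 7 O - 7 x$ ($F{\left(x,O \right)} = - 7 \left(x + O\right) = - 7 \left(O + x\right) = - 7 O - 7 x$)
$B{\left(U \right)} = -12 + \frac{1}{-19 + U}$ ($B{\left(U \right)} = -12 + \frac{1}{U - 19} = -12 + \frac{1}{-19 + U}$)
$t = 818$
$\left(B{\left(-19 \right)} + \left(F{\left(20,18 \right)} + \left(151 + 125\right)\right)\right) t = \left(\frac{229 - -228}{-19 - 19} + \left(\left(\left(-7\right) 18 - 140\right) + \left(151 + 125\right)\right)\right) 818 = \left(\frac{229 + 228}{-38} + \left(\left(-126 - 140\right) + 276\right)\right) 818 = \left(\left(- \frac{1}{38}\right) 457 + \left(-266 + 276\right)\right) 818 = \left(- \frac{457}{38} + 10\right) 818 = \left(- \frac{77}{38}\right) 818 = - \frac{31493}{19}$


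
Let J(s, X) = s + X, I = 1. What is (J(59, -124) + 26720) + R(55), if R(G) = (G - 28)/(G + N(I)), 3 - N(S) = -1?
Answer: 1572672/59 ≈ 26655.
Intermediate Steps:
J(s, X) = X + s
N(S) = 4 (N(S) = 3 - 1*(-1) = 3 + 1 = 4)
R(G) = (-28 + G)/(4 + G) (R(G) = (G - 28)/(G + 4) = (-28 + G)/(4 + G))
(J(59, -124) + 26720) + R(55) = ((-124 + 59) + 26720) + (-28 + 55)/(4 + 55) = (-65 + 26720) + 27/59 = 26655 + (1/59)*27 = 26655 + 27/59 = 1572672/59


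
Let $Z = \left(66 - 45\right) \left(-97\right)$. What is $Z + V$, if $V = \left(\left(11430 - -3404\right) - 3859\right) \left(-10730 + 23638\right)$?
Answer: $141663263$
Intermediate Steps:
$Z = -2037$ ($Z = 21 \left(-97\right) = -2037$)
$V = 141665300$ ($V = \left(\left(11430 + 3404\right) - 3859\right) 12908 = \left(14834 - 3859\right) 12908 = 10975 \cdot 12908 = 141665300$)
$Z + V = -2037 + 141665300 = 141663263$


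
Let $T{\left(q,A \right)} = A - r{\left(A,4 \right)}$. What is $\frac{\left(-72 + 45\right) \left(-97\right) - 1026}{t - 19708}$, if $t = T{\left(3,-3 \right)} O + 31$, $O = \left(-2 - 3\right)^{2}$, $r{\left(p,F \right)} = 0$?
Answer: $- \frac{531}{6584} \approx -0.08065$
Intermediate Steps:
$O = 25$ ($O = \left(-5\right)^{2} = 25$)
$T{\left(q,A \right)} = A$ ($T{\left(q,A \right)} = A - 0 = A + 0 = A$)
$t = -44$ ($t = \left(-3\right) 25 + 31 = -75 + 31 = -44$)
$\frac{\left(-72 + 45\right) \left(-97\right) - 1026}{t - 19708} = \frac{\left(-72 + 45\right) \left(-97\right) - 1026}{-44 - 19708} = \frac{\left(-27\right) \left(-97\right) - 1026}{-19752} = \left(2619 - 1026\right) \left(- \frac{1}{19752}\right) = 1593 \left(- \frac{1}{19752}\right) = - \frac{531}{6584}$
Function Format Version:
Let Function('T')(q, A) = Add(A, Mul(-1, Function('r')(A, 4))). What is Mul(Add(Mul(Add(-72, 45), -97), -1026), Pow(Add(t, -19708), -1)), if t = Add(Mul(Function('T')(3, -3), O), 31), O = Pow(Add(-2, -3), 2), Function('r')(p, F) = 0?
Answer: Rational(-531, 6584) ≈ -0.080650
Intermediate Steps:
O = 25 (O = Pow(-5, 2) = 25)
Function('T')(q, A) = A (Function('T')(q, A) = Add(A, Mul(-1, 0)) = Add(A, 0) = A)
t = -44 (t = Add(Mul(-3, 25), 31) = Add(-75, 31) = -44)
Mul(Add(Mul(Add(-72, 45), -97), -1026), Pow(Add(t, -19708), -1)) = Mul(Add(Mul(Add(-72, 45), -97), -1026), Pow(Add(-44, -19708), -1)) = Mul(Add(Mul(-27, -97), -1026), Pow(-19752, -1)) = Mul(Add(2619, -1026), Rational(-1, 19752)) = Mul(1593, Rational(-1, 19752)) = Rational(-531, 6584)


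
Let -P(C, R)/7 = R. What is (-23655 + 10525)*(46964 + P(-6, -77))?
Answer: -623714390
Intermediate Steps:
P(C, R) = -7*R
(-23655 + 10525)*(46964 + P(-6, -77)) = (-23655 + 10525)*(46964 - 7*(-77)) = -13130*(46964 + 539) = -13130*47503 = -623714390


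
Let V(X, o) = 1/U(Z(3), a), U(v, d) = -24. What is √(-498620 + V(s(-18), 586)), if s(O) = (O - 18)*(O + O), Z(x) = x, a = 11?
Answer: I*√71801286/12 ≈ 706.13*I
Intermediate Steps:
s(O) = 2*O*(-18 + O) (s(O) = (-18 + O)*(2*O) = 2*O*(-18 + O))
V(X, o) = -1/24 (V(X, o) = 1/(-24) = -1/24)
√(-498620 + V(s(-18), 586)) = √(-498620 - 1/24) = √(-11966881/24) = I*√71801286/12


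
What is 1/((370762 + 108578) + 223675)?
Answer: 1/703015 ≈ 1.4224e-6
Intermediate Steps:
1/((370762 + 108578) + 223675) = 1/(479340 + 223675) = 1/703015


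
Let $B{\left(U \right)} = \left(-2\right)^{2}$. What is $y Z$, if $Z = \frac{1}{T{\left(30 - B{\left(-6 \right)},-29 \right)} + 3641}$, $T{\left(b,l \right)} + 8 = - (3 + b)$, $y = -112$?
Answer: $- \frac{28}{901} \approx -0.031077$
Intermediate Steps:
$B{\left(U \right)} = 4$
$T{\left(b,l \right)} = -11 - b$ ($T{\left(b,l \right)} = -8 - \left(3 + b\right) = -11 - b$)
$Z = \frac{1}{3604}$ ($Z = \frac{1}{\left(-11 - \left(30 - 4\right)\right) + 3641} = \frac{1}{\left(-11 - 26\right) + 3641} = \frac{1}{-37 + 3641} = \frac{1}{3604} \approx 0.00027747$)
$y Z = \left(-112\right) \frac{1}{3604} = - \frac{28}{901}$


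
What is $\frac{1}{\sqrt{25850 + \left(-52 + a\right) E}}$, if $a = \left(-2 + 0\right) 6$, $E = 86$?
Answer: $\frac{\sqrt{20346}}{20346} \approx 0.0070107$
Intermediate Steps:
$a = -12$ ($a = \left(-2\right) 6 = -12$)
$\frac{1}{\sqrt{25850 + \left(-52 + a\right) E}} = \frac{1}{\sqrt{25850 + \left(-52 - 12\right) 86}} = \frac{1}{\sqrt{25850 - 5504}} = \frac{1}{\sqrt{20346}} = \frac{\sqrt{20346}}{20346}$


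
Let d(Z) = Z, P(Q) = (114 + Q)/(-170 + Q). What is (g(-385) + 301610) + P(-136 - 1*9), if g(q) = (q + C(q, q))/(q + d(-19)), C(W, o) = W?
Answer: 19191571837/63630 ≈ 3.0161e+5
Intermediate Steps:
P(Q) = (114 + Q)/(-170 + Q)
g(q) = 2*q/(-19 + q) (g(q) = (q + q)/(q - 19) = (2*q)/(-19 + q) = 2*q/(-19 + q))
(g(-385) + 301610) + P(-136 - 1*9) = (2*(-385)/(-19 - 385) + 301610) + (114 + (-136 - 1*9))/(-170 + (-136 - 1*9)) = (2*(-385)/(-404) + 301610) + (114 + (-136 - 9))/(-170 + (-136 - 9)) = (2*(-385)*(-1/404) + 301610) + (114 - 145)/(-170 - 145) = (385/202 + 301610) - 31/(-315) = 60925605/202 - 1/315*(-31) = 60925605/202 + 31/315 = 19191571837/63630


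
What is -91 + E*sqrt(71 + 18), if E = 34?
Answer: -91 + 34*sqrt(89) ≈ 229.76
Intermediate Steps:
-91 + E*sqrt(71 + 18) = -91 + 34*sqrt(71 + 18) = -91 + 34*sqrt(89)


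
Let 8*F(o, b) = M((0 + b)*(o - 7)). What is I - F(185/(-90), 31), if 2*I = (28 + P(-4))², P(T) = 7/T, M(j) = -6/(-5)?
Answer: 55101/160 ≈ 344.38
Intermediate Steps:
M(j) = 6/5 (M(j) = -6*(-⅕) = 6/5)
F(o, b) = 3/20 (F(o, b) = (⅛)*(6/5) = 3/20)
I = 11025/32 (I = (28 + 7/(-4))²/2 = (28 + 7*(-¼))²/2 = (28 - 7/4)²/2 = (105/4)²/2 = (½)*(11025/16) = 11025/32 ≈ 344.53)
I - F(185/(-90), 31) = 11025/32 - 1*3/20 = 11025/32 - 3/20 = 55101/160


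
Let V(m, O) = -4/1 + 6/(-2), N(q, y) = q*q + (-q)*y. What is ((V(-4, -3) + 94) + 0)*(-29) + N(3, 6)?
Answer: -2532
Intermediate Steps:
N(q, y) = q² - q*y
V(m, O) = -7 (V(m, O) = -4*1 + 6*(-½) = -4 - 3 = -7)
((V(-4, -3) + 94) + 0)*(-29) + N(3, 6) = ((-7 + 94) + 0)*(-29) + 3*(3 - 1*6) = (87 + 0)*(-29) + 3*(3 - 6) = 87*(-29) + 3*(-3) = -2523 - 9 = -2532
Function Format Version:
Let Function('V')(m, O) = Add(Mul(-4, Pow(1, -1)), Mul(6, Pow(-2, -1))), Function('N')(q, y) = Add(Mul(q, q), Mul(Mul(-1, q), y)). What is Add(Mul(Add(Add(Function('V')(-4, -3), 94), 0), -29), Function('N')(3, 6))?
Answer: -2532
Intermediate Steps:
Function('N')(q, y) = Add(Pow(q, 2), Mul(-1, q, y))
Function('V')(m, O) = -7 (Function('V')(m, O) = Add(Mul(-4, 1), Mul(6, Rational(-1, 2))) = Add(-4, -3) = -7)
Add(Mul(Add(Add(Function('V')(-4, -3), 94), 0), -29), Function('N')(3, 6)) = Add(Mul(Add(Add(-7, 94), 0), -29), Mul(3, Add(3, Mul(-1, 6)))) = Add(Mul(Add(87, 0), -29), Mul(3, Add(3, -6))) = Add(Mul(87, -29), Mul(3, -3)) = Add(-2523, -9) = -2532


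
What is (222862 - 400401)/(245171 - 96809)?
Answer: -177539/148362 ≈ -1.1967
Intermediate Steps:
(222862 - 400401)/(245171 - 96809) = -177539/148362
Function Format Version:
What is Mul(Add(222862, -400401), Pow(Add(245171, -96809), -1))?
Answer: Rational(-177539, 148362) ≈ -1.1967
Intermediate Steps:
Mul(Add(222862, -400401), Pow(Add(245171, -96809), -1)) = Mul(-177539, Pow(148362, -1)) = Mul(-177539, Rational(1, 148362)) = Rational(-177539, 148362)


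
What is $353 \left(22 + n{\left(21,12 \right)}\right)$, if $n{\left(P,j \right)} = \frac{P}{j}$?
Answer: $\frac{33535}{4} \approx 8383.8$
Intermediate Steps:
$353 \left(22 + n{\left(21,12 \right)}\right) = 353 \left(22 + \frac{21}{12}\right) = 353 \left(22 + 21 \cdot \frac{1}{12}\right) = 353 \left(22 + \frac{7}{4}\right) = 353 \cdot \frac{95}{4} = \frac{33535}{4}$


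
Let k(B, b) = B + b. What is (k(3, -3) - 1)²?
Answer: 1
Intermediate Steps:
(k(3, -3) - 1)² = ((3 - 3) - 1)² = (0 - 1)² = (-1)² = 1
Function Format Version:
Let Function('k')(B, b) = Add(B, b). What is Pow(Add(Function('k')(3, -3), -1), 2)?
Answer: 1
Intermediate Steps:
Pow(Add(Function('k')(3, -3), -1), 2) = Pow(Add(Add(3, -3), -1), 2) = Pow(Add(0, -1), 2) = Pow(-1, 2) = 1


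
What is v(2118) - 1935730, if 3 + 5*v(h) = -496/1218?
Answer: -1178859985/609 ≈ -1.9357e+6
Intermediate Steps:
v(h) = -415/609 (v(h) = -⅗ + (-496/1218)/5 = -⅗ + (-496*1/1218)/5 = -⅗ + (⅕)*(-248/609) = -⅗ - 248/3045 = -415/609)
v(2118) - 1935730 = -415/609 - 1935730 = -1178859985/609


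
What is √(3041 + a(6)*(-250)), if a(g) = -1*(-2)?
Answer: 11*√21 ≈ 50.408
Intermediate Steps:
a(g) = 2
√(3041 + a(6)*(-250)) = √(3041 + 2*(-250)) = √(3041 - 500) = √2541 = 11*√21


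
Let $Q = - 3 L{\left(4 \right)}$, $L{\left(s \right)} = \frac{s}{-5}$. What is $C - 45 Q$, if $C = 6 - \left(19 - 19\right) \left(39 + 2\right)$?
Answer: $-102$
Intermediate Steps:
$L{\left(s \right)} = - \frac{s}{5}$ ($L{\left(s \right)} = s \left(- \frac{1}{5}\right) = - \frac{s}{5}$)
$C = 6$ ($C = 6 - 0 \cdot 41 = 6 - 0 = 6 + 0 = 6$)
$Q = \frac{12}{5}$ ($Q = - 3 \left(\left(- \frac{1}{5}\right) 4\right) = \left(-3\right) \left(- \frac{4}{5}\right) = \frac{12}{5} \approx 2.4$)
$C - 45 Q = 6 - 108 = -102$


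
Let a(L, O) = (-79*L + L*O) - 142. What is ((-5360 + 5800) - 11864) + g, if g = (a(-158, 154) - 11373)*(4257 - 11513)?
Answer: 169525016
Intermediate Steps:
a(L, O) = -142 - 79*L + L*O
g = 169536440 (g = ((-142 - 79*(-158) - 158*154) - 11373)*(4257 - 11513) = ((-142 + 12482 - 24332) - 11373)*(-7256) = (-11992 - 11373)*(-7256) = -23365*(-7256) = 169536440)
((-5360 + 5800) - 11864) + g = ((-5360 + 5800) - 11864) + 169536440 = (440 - 11864) + 169536440 = -11424 + 169536440 = 169525016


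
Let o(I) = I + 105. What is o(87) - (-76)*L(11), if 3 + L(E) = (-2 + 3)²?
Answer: 40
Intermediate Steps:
o(I) = 105 + I
L(E) = -2 (L(E) = -3 + (-2 + 3)² = -3 + 1² = -3 + 1 = -2)
o(87) - (-76)*L(11) = (105 + 87) - (-76)*(-2) = 192 - 1*152 = 192 - 152 = 40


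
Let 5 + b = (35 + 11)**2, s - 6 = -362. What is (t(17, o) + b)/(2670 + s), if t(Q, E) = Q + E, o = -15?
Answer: 2113/2314 ≈ 0.91314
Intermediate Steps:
s = -356 (s = 6 - 362 = -356)
b = 2111 (b = -5 + (35 + 11)**2 = -5 + 46**2 = -5 + 2116 = 2111)
t(Q, E) = E + Q
(t(17, o) + b)/(2670 + s) = ((-15 + 17) + 2111)/(2670 - 356) = (2 + 2111)/2314 = 2113*(1/2314) = 2113/2314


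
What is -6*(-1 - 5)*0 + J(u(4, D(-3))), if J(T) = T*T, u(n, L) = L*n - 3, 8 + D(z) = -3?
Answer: 2209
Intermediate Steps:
D(z) = -11 (D(z) = -8 - 3 = -11)
u(n, L) = -3 + L*n
J(T) = T²
-6*(-1 - 5)*0 + J(u(4, D(-3))) = -6*(-1 - 5)*0 + (-3 - 11*4)² = -(-36)*0 + (-3 - 44)² = -6*0 + (-47)² = 0 + 2209 = 2209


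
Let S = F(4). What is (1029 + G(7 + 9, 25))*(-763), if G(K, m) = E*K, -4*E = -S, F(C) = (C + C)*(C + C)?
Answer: -980455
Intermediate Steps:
F(C) = 4*C**2 (F(C) = (2*C)*(2*C) = 4*C**2)
S = 64 (S = 4*4**2 = 4*16 = 64)
E = 16 (E = -(-1)*64/4 = -1/4*(-64) = 16)
G(K, m) = 16*K
(1029 + G(7 + 9, 25))*(-763) = (1029 + 16*(7 + 9))*(-763) = (1029 + 16*16)*(-763) = (1029 + 256)*(-763) = 1285*(-763) = -980455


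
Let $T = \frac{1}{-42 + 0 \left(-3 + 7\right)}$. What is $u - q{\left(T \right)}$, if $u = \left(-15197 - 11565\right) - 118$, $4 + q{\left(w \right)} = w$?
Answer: $- \frac{1128791}{42} \approx -26876.0$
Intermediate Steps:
$T = - \frac{1}{42}$ ($T = \frac{1}{-42 + 0 \cdot 4} = \frac{1}{-42 + 0} = \frac{1}{-42} = - \frac{1}{42} \approx -0.02381$)
$q{\left(w \right)} = -4 + w$
$u = -26880$ ($u = -26762 - 118 = -26880$)
$u - q{\left(T \right)} = -26880 - \left(-4 - \frac{1}{42}\right) = -26880 - - \frac{169}{42} = -26880 + \frac{169}{42} = - \frac{1128791}{42}$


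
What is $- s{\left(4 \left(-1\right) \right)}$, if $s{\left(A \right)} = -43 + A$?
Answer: $47$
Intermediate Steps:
$- s{\left(4 \left(-1\right) \right)} = - (-43 + 4 \left(-1\right)) = - (-43 - 4) = \left(-1\right) \left(-47\right) = 47$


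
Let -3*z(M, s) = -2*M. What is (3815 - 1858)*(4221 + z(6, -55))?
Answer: 8268325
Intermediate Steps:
z(M, s) = 2*M/3 (z(M, s) = -(-2)*M/3 = 2*M/3)
(3815 - 1858)*(4221 + z(6, -55)) = (3815 - 1858)*(4221 + (2/3)*6) = 1957*(4221 + 4) = 1957*4225 = 8268325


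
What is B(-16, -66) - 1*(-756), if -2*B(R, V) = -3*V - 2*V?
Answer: 591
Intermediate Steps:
B(R, V) = 5*V/2 (B(R, V) = -(-3*V - 2*V)/2 = -(-5)*V/2 = 5*V/2)
B(-16, -66) - 1*(-756) = (5/2)*(-66) - 1*(-756) = -165 + 756 = 591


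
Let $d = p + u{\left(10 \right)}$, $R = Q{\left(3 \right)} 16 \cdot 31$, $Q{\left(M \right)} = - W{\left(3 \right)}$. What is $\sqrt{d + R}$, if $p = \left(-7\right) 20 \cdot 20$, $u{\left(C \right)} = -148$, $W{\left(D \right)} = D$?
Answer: $2 i \sqrt{1109} \approx 66.603 i$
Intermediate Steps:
$p = -2800$ ($p = \left(-140\right) 20 = -2800$)
$Q{\left(M \right)} = -3$ ($Q{\left(M \right)} = \left(-1\right) 3 = -3$)
$R = -1488$ ($R = \left(-3\right) 16 \cdot 31 = \left(-48\right) 31 = -1488$)
$d = -2948$ ($d = -2800 - 148 = -2948$)
$\sqrt{d + R} = \sqrt{-2948 - 1488} = \sqrt{-4436} = 2 i \sqrt{1109}$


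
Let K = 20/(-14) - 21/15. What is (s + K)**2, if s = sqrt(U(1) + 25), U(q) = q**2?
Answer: 41651/1225 - 198*sqrt(26)/35 ≈ 5.1549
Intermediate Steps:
s = sqrt(26) (s = sqrt(1**2 + 25) = sqrt(1 + 25) = sqrt(26) ≈ 5.0990)
K = -99/35 (K = 20*(-1/14) - 21*1/15 = -10/7 - 7/5 = -99/35 ≈ -2.8286)
(s + K)**2 = (sqrt(26) - 99/35)**2 = (-99/35 + sqrt(26))**2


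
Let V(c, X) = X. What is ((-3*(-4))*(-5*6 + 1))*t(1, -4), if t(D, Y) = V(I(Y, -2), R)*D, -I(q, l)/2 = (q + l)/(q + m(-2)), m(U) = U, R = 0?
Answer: 0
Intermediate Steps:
I(q, l) = -2*(l + q)/(-2 + q) (I(q, l) = -2*(q + l)/(q - 2) = -2*(l + q)/(-2 + q))
t(D, Y) = 0 (t(D, Y) = 0*D = 0)
((-3*(-4))*(-5*6 + 1))*t(1, -4) = ((-3*(-4))*(-5*6 + 1))*0 = (12*(-30 + 1))*0 = (12*(-29))*0 = -348*0 = 0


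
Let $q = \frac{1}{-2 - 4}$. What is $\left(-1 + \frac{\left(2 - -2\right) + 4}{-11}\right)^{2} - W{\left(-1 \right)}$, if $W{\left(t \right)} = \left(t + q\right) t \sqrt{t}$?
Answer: $\frac{361}{121} - \frac{7 i}{6} \approx 2.9835 - 1.1667 i$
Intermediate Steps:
$q = - \frac{1}{6}$ ($q = \frac{1}{-6} = - \frac{1}{6} \approx -0.16667$)
$W{\left(t \right)} = t^{\frac{3}{2}} \left(- \frac{1}{6} + t\right)$ ($W{\left(t \right)} = \left(t - \frac{1}{6}\right) t \sqrt{t} = \left(- \frac{1}{6} + t\right) t \sqrt{t} = t \left(- \frac{1}{6} + t\right) \sqrt{t} = t^{\frac{3}{2}} \left(- \frac{1}{6} + t\right)$)
$\left(-1 + \frac{\left(2 - -2\right) + 4}{-11}\right)^{2} - W{\left(-1 \right)} = \left(-1 + \frac{\left(2 - -2\right) + 4}{-11}\right)^{2} - \left(-1\right)^{\frac{3}{2}} \left(- \frac{1}{6} - 1\right) = \left(-1 + \left(\left(2 + 2\right) + 4\right) \left(- \frac{1}{11}\right)\right)^{2} - - i \left(- \frac{7}{6}\right) = \left(-1 + \left(4 + 4\right) \left(- \frac{1}{11}\right)\right)^{2} - \frac{7 i}{6} = \left(-1 + 8 \left(- \frac{1}{11}\right)\right)^{2} - \frac{7 i}{6} = \left(-1 - \frac{8}{11}\right)^{2} - \frac{7 i}{6} = \left(- \frac{19}{11}\right)^{2} - \frac{7 i}{6} = \frac{361}{121} - \frac{7 i}{6}$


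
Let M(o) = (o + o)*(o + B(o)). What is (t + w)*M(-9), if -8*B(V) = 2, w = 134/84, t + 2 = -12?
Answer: -57831/28 ≈ -2065.4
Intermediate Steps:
t = -14 (t = -2 - 12 = -14)
w = 67/42 (w = 134*(1/84) = 67/42 ≈ 1.5952)
B(V) = -1/4 (B(V) = -1/8*2 = -1/4)
M(o) = 2*o*(-1/4 + o) (M(o) = (o + o)*(o - 1/4) = (2*o)*(-1/4 + o) = 2*o*(-1/4 + o))
(t + w)*M(-9) = (-14 + 67/42)*((1/2)*(-9)*(-1 + 4*(-9))) = -521*(-9)*(-1 - 36)/84 = -521*(-9)*(-37)/84 = -521/42*333/2 = -57831/28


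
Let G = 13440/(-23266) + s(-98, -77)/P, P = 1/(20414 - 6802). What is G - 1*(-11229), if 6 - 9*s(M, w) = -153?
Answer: 8784325699/34899 ≈ 2.5171e+5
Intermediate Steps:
P = 1/13612 ≈ 7.3465e-5
s(M, w) = 53/3 (s(M, w) = 2/3 - 1/9*(-153) = 2/3 + 17 = 53/3)
G = 8392444828/34899 (G = 13440/(-23266) + 53/(3*(1/13612)) = 13440*(-1/23266) + (53/3)*13612 = -6720/11633 + 721436/3 = 8392444828/34899 ≈ 2.4048e+5)
G - 1*(-11229) = 8392444828/34899 - 1*(-11229) = 8392444828/34899 + 11229 = 8784325699/34899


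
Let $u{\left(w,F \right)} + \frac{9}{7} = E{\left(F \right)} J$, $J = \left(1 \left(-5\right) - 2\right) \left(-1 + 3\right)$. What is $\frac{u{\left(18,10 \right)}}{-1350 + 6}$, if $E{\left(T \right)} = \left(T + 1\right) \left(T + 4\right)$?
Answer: $\frac{15101}{9408} \approx 1.6051$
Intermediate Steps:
$E{\left(T \right)} = \left(1 + T\right) \left(4 + T\right)$
$J = -14$ ($J = \left(-5 - 2\right) 2 = \left(-7\right) 2 = -14$)
$u{\left(w,F \right)} = - \frac{401}{7} - 70 F - 14 F^{2}$ ($u{\left(w,F \right)} = - \frac{9}{7} + \left(4 + F^{2} + 5 F\right) \left(-14\right) = - \frac{9}{7} - \left(56 + 14 F^{2} + 70 F\right) = - \frac{401}{7} - 70 F - 14 F^{2}$)
$\frac{u{\left(18,10 \right)}}{-1350 + 6} = \frac{- \frac{401}{7} - 700 - 14 \cdot 10^{2}}{-1350 + 6} = \frac{- \frac{401}{7} - 700 - 1400}{-1344} = - \frac{- \frac{401}{7} - 700 - 1400}{1344} = \left(- \frac{1}{1344}\right) \left(- \frac{15101}{7}\right) = \frac{15101}{9408}$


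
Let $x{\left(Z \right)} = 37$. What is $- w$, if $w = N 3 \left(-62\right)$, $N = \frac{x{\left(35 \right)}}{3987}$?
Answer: $\frac{2294}{1329} \approx 1.7261$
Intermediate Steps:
$N = \frac{37}{3987} \approx 0.0092802$
$w = - \frac{2294}{1329}$ ($w = \frac{37 \cdot 3 \left(-62\right)}{3987} = \frac{37}{3987} \left(-186\right) = - \frac{2294}{1329} \approx -1.7261$)
$- w = \left(-1\right) \left(- \frac{2294}{1329}\right) = \frac{2294}{1329}$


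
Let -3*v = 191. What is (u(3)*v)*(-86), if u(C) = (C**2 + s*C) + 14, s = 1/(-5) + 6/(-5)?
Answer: 1544044/15 ≈ 1.0294e+5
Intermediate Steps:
v = -191/3 (v = -1/3*191 = -191/3 ≈ -63.667)
s = -7/5 (s = 1*(-1/5) + 6*(-1/5) = -1/5 - 6/5 = -7/5 ≈ -1.4000)
u(C) = 14 + C**2 - 7*C/5 (u(C) = (C**2 - 7*C/5) + 14 = 14 + C**2 - 7*C/5)
(u(3)*v)*(-86) = ((14 + 3**2 - 7/5*3)*(-191/3))*(-86) = ((14 + 9 - 21/5)*(-191/3))*(-86) = ((94/5)*(-191/3))*(-86) = -17954/15*(-86) = 1544044/15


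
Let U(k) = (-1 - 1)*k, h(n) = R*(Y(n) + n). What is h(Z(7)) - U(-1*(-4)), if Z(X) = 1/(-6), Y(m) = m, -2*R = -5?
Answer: 43/6 ≈ 7.1667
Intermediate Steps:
R = 5/2 (R = -½*(-5) = 5/2 ≈ 2.5000)
Z(X) = -⅙
h(n) = 5*n (h(n) = 5*(n + n)/2 = 5*(2*n)/2 = 5*n)
U(k) = -2*k
h(Z(7)) - U(-1*(-4)) = 5*(-⅙) - (-2)*(-1*(-4)) = -⅚ - (-2)*4 = -⅚ - 1*(-8) = -⅚ + 8 = 43/6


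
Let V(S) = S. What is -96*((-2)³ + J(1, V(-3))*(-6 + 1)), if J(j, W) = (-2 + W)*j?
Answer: -1632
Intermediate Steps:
J(j, W) = j*(-2 + W)
-96*((-2)³ + J(1, V(-3))*(-6 + 1)) = -96*((-2)³ + (1*(-2 - 3))*(-6 + 1)) = -96*(-8 + (1*(-5))*(-5)) = -96*(-8 - 5*(-5)) = -96*(-8 + 25) = -96*17 = -1632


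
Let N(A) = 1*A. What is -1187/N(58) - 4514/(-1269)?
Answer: -1244491/73602 ≈ -16.908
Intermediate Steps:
N(A) = A
-1187/N(58) - 4514/(-1269) = -1187/58 - 4514/(-1269) = -1187*1/58 - 4514*(-1/1269) = -1187/58 + 4514/1269 = -1244491/73602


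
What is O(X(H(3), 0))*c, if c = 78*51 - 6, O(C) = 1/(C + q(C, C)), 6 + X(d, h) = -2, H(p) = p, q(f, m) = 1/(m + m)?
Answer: -21184/43 ≈ -492.65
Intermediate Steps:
q(f, m) = 1/(2*m)
X(d, h) = -8 (X(d, h) = -6 - 2 = -8)
O(C) = 1/(C + 1/(2*C))
c = 3972 (c = 3978 - 6 = 3972)
O(X(H(3), 0))*c = (2*(-8)/(1 + 2*(-8)**2))*3972 = (2*(-8)/(1 + 2*64))*3972 = (2*(-8)/(1 + 128))*3972 = (2*(-8)/129)*3972 = (2*(-8)*(1/129))*3972 = -16/129*3972 = -21184/43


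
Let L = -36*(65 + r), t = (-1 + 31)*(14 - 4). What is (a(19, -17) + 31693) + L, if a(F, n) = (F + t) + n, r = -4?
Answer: 29799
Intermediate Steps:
t = 300 (t = 30*10 = 300)
L = -2196 (L = -36*(65 - 4) = -36*61 = -2196)
a(F, n) = 300 + F + n (a(F, n) = (F + 300) + n = (300 + F) + n = 300 + F + n)
(a(19, -17) + 31693) + L = ((300 + 19 - 17) + 31693) - 2196 = (302 + 31693) - 2196 = 31995 - 2196 = 29799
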